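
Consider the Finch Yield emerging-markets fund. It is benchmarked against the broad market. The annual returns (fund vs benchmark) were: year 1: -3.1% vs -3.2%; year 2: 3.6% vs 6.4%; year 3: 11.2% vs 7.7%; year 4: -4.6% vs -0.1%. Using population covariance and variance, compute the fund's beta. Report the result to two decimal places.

r̄p = 1.7750%,  r̄m = 2.7000%
Cov = Σ(rp − r̄p)(rm − r̄m) / 4 = 25.1225
Var(rm) = Σ(rm − r̄m)² / 4 = 20.3350
β = Cov / Var = 25.1225 / 20.3350 = 1.2354

1.24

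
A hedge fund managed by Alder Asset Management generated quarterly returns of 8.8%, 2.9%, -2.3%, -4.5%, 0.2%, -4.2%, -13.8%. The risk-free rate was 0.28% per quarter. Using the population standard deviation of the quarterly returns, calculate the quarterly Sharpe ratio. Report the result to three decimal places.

-0.327

r̄ = (8.8 + 2.9 − 2.3 − 4.5 + 0.2 − 4.2 − 13.8) / 7 = -1.8429%
Σ(r − r̄)² = 295.7371; population σ = √(295.7371/7) = 6.4999%
Sharpe = (r̄ − rf) / σ = (-1.8429 − 0.28) / 6.4999 = -2.1229 / 6.4999 = -0.3266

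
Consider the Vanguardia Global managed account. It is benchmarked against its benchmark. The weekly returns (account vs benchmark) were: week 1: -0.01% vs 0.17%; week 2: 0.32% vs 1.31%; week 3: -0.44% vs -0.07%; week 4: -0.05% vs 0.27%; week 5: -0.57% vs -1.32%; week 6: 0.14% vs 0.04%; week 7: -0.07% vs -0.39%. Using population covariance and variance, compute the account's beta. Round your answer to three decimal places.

r̄p = -0.0971%,  r̄m = 0.0014%
Cov = Σ(rp − r̄p)(rm − r̄m) / 7 = 0.1744
Var(rm) = Σ(rm − r̄m)² / 7 = 0.5313
β = Cov / Var = 0.1744 / 0.5313 = 0.3283

0.328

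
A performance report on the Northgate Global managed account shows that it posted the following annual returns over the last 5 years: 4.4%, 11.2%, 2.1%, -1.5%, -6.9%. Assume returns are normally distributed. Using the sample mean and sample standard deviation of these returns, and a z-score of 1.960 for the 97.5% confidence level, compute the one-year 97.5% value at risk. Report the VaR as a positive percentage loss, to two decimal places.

Mean return r̄ = 9.30 / 5 = 1.8600%
Sample σ = √[Σ(r − r̄)² / 4] = √[181.7720 / 4] = √45.4430 = 6.7411%
VaR = −(r̄ − z·σ) = −(1.8600 − 1.960 × 6.7411) = −(-11.3526) = 11.3526%

11.35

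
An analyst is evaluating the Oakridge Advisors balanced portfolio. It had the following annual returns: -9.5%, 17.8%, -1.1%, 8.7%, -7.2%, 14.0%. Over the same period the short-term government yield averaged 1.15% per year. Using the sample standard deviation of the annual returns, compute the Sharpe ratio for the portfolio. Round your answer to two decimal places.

0.23

μ = (-9.5 + 17.8 − 1.1 + 8.7 − 7.2 + 14) / 6 = 3.7833%
Sample σ = √[Σ(r − μ)² / 5] = √[645.9483 / 5] = √129.1897 = 11.3662%
Sharpe = (μ − rf) / σ = (3.7833 − 1.15) / 11.3662 = 2.6333 / 11.3662 = 0.2317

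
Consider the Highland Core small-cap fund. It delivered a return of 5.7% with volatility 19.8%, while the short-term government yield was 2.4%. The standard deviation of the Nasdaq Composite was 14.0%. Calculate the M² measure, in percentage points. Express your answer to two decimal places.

Sharpe = (Rp − Rf) / σp = (5.7% − 2.4%) / 19.8% = 0.1667
M² = Rf + Sharpe × σm = 2.4% + 0.1667 × 14.0% = 4.7338%

4.73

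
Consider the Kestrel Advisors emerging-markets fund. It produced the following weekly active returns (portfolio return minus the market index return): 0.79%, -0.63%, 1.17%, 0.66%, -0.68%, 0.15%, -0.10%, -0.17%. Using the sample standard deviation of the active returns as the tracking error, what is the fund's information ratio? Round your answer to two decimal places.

0.22

μ = (0.79 − 0.63 + 1.17 + 0.66 − 0.68 + 0.15 − 0.1 − 0.17) / 8 = 1.190 / 8 = 0.1488%
Σ(r − μ)² = (0.79 − 0.1488)² + (-0.63 − 0.1488)² + … = 3.1723
σ = √[3.1723 / 7] = 0.6732%
IR = μ / tracking error = 0.1488 / 0.6732 = 0.2210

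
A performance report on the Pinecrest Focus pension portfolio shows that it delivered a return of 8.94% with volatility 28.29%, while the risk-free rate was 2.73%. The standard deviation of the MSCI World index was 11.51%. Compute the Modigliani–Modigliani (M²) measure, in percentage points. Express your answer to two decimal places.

5.26

Sharpe = (Rp − Rf) / σp = (8.94% − 2.73%) / 28.29% = 0.2195
M² = Rf + Sharpe × σm = 2.73% + 0.2195 × 11.51% = 5.2564%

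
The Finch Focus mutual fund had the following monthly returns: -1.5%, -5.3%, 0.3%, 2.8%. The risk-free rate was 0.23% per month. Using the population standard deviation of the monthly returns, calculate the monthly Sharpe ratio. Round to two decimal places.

-0.39

r̄ = (-1.5 − 5.3 + 0.3 + 2.8) / 4 = -0.9250%
Population std dev = √[34.8475 / 4] = 2.9516%
Sharpe = (r̄ − rf) / σ = (-0.9250 − 0.23) / 2.9516 = -1.1550 / 2.9516 = -0.3913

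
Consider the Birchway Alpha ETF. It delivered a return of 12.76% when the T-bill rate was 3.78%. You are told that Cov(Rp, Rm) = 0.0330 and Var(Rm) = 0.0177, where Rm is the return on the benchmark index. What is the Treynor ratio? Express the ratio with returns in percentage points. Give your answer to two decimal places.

β = Cov / Var = 0.0330 / 0.0177 = 1.8644
Treynor = (Rp − Rf) / β = (12.76% − 3.78%) / 1.8644 = 8.98 / 1.8644 = 4.8166

4.82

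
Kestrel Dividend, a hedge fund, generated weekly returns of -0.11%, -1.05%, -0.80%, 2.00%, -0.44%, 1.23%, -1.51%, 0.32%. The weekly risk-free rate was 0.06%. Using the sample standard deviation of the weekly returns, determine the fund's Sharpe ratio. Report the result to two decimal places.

r̄ = (-0.11 − 1.05 − 0.8 + 2 − 0.44 + 1.23 − 1.51 + 0.32) / 8 = -0.0450%
Σ(r − r̄)² = (-0.11 − (-0.0450))² + (-1.05 − (-0.0450))² + (-0.8 − (-0.0450))² + … = 9.8274
σ = √[9.8274 / 7] = 1.1849%
Sharpe = (r̄ − rf) / σ = (-0.0450 − 0.06) / 1.1849 = -0.1050 / 1.1849 = -0.0886

-0.09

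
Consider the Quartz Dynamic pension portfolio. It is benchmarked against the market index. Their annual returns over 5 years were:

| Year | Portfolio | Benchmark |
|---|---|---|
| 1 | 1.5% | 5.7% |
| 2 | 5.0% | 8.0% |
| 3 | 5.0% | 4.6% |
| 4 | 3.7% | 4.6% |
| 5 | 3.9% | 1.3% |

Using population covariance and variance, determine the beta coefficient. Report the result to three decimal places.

0.051

r̄p = 3.8200%,  r̄m = 4.8400%
Cov = Σ(rp − r̄p)(rm − r̄m) / 5 = 0.2392
Var(rm) = Σ(rm − r̄m)² / 5 = 4.6744
β = Cov / Var = 0.2392 / 4.6744 = 0.0512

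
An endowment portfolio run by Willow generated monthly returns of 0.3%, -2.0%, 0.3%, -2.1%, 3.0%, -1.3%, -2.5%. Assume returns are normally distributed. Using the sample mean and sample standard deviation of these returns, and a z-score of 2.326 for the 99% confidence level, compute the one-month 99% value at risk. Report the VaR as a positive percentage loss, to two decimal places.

5.16

r̄ = (0.3 − 2 + 0.3 − 2.1 + 3 − 1.3 − 2.5) / 7 = -0.6143%
Σ(r − r̄)² = (0.3 − (-0.6143))² + (-2 − (-0.6143))² + (0.3 − (-0.6143))² + … = 22.8886
sample σ = √(22.8886 / 6) = √3.8148 = 1.9532%
VaR = −(r̄ − z·σ) = −(-0.6143 − 2.326 × 1.9532) = −(-5.1574) = 5.1574%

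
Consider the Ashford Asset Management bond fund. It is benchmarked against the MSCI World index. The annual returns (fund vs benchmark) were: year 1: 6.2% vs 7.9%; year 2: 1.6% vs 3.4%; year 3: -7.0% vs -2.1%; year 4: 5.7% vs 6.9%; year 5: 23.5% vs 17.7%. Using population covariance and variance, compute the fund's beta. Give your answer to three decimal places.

r̄p = 6.0000%,  r̄m = 6.7600%
Cov = Σ(rp − r̄p)(rm − r̄m) / 5 = 64.3200
Var(rm) = Σ(rm − r̄m)² / 5 = 42.1584
β = Cov / Var = 64.3200 / 42.1584 = 1.5257

1.526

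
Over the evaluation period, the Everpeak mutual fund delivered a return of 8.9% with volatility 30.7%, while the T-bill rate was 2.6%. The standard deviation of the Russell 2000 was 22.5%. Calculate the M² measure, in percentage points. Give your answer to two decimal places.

7.22

Sharpe = (Rp − Rf) / σp = (8.9% − 2.6%) / 30.7% = 0.2052
M² = Rf + Sharpe × σm = 2.6% + 0.2052 × 22.5% = 7.2170%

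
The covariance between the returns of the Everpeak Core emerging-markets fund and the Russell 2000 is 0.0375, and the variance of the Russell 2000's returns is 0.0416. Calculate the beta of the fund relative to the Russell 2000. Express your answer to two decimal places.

0.90

β = Cov(Rp, Rm) / Var(Rm) = 0.0375 / 0.0416 = 0.9014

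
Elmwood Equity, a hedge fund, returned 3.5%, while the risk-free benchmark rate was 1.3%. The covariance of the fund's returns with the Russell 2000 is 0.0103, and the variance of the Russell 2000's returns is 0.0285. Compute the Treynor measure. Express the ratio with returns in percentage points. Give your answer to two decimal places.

6.09

β = Cov / Var = 0.0103 / 0.0285 = 0.3614
Treynor = (Rp − Rf) / β = (3.5% − 1.3%) / 0.3614 = 2.20 / 0.3614 = 6.0874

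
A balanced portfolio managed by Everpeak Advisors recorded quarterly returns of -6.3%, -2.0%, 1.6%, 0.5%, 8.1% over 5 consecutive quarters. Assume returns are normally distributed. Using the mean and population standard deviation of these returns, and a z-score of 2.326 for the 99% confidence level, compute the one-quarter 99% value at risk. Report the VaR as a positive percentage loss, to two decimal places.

Mean return r̄ = 1.90 / 5 = 0.3800%
Σ(r − r̄)² = (-6.3 − 0.3800)² + (-2 − 0.3800)² + … = 111.3880
population σ = √(111.3880 / 5) = √22.2776 = 4.7199%
VaR = −(r̄ − z·σ) = −(0.3800 − 2.326 × 4.7199) = −(-10.5985) = 10.5985%

10.60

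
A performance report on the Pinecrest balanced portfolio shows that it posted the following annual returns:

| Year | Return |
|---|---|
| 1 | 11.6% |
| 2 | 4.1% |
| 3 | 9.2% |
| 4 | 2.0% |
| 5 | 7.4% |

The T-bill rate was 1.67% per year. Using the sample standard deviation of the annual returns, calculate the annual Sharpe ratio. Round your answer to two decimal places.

r̄ = (11.6 + 4.1 + 9.2 + 2 + 7.4) / 5 = 34.30 / 5 = 6.8600%
Sample σ = √[Σ(r − r̄)² / 4] = √[59.4720 / 4] = √14.8680 = 3.8559%
Sharpe = (r̄ − rf) / σ = (6.8600 − 1.67) / 3.8559 = 5.1900 / 3.8559 = 1.3460

1.35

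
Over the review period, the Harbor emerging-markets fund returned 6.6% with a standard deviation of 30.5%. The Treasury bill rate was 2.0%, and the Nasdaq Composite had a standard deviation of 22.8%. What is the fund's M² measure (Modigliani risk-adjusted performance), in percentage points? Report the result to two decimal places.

5.44

Sharpe = (Rp − Rf) / σp = (6.6% − 2.0%) / 30.5% = 0.1508
M² = Rf + Sharpe × σm = 2.0% + 0.1508 × 22.8% = 5.4382%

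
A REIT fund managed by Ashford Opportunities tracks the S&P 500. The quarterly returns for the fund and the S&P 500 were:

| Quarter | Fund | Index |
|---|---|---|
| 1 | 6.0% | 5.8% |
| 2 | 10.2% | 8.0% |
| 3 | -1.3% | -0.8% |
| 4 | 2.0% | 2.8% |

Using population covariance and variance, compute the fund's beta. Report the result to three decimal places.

r̄p = 4.2250%,  r̄m = 3.9500%
Cov = Σ(rp − r̄p)(rm − r̄m) / 4 = 14.0713
Var(rm) = Σ(rm − r̄m)² / 4 = 10.9275
β = Cov / Var = 14.0713 / 10.9275 = 1.2877

1.288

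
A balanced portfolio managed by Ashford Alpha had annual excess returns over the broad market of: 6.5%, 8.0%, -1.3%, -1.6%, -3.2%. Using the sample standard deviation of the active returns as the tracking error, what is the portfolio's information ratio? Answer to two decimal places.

0.33

Mean return r̄ = 8.40 / 5 = 1.6800%
Σ(r − r̄)² = (6.5 − 1.6800)² + (8 − 1.6800)² + … = 106.6280
σ = √[106.6280 / 4] = 5.1630%
IR = r̄ / tracking error = 1.6800 / 5.1630 = 0.3254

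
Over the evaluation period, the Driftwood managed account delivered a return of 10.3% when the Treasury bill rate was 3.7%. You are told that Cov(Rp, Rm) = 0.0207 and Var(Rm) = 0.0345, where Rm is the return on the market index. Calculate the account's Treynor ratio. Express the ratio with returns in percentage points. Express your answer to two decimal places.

β = Cov / Var = 0.0207 / 0.0345 = 0.6000
Treynor = (Rp − Rf) / β = (10.3% − 3.7%) / 0.6000 = 6.60 / 0.6000 = 11.0000

11.00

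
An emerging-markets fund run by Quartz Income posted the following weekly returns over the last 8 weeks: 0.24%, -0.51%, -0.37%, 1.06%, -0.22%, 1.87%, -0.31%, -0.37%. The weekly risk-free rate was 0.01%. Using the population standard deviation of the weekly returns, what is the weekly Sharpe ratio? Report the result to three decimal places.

Mean return r̄ = 1.390 / 8 = 0.1738%
Σ(r − r̄)² = (0.24 − 0.1738)² + (-0.51 − 0.1738)² + … = 5.1150
population σ = √(5.1150 / 8) = √0.6394 = 0.7996%
Sharpe = (r̄ − rf) / σ = (0.1738 − 0.01) / 0.7996 = 0.1638 / 0.7996 = 0.2049

0.205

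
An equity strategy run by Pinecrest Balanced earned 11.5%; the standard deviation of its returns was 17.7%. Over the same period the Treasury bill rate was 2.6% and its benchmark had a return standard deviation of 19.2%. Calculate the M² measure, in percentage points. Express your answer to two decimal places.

Sharpe = (Rp − Rf) / σp = (11.5% − 2.6%) / 17.7% = 0.5028
M² = Rf + Sharpe × σm = 2.6% + 0.5028 × 19.2% = 12.2538%

12.25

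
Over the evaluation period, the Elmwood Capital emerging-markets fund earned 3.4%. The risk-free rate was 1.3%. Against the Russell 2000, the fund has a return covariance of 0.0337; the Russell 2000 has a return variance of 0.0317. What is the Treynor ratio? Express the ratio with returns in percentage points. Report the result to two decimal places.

1.98

β = Cov / Var = 0.0337 / 0.0317 = 1.0631
Treynor = (Rp − Rf) / β = (3.4% − 1.3%) / 1.0631 = 2.10 / 1.0631 = 1.9754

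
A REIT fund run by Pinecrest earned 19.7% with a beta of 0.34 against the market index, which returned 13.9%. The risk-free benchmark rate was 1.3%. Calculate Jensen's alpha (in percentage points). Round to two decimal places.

CAPM expected return = Rf + β(Rm − Rf) = 1.3% + 0.34 × (13.9% − 1.3%) = 1.3 + 0.34 × 12.60 = 5.5840%
Jensen's α = Rp − E[R] = 19.7% − 5.5840% = 14.1160

14.12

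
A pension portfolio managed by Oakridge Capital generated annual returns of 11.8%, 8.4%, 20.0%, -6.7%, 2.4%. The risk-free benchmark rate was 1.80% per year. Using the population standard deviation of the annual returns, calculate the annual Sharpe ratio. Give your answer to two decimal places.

Mean return r̄ = 35.90 / 5 = 7.1800%
Population σ = √[Σ(r − r̄)² / 5] = √[402.6880 / 5] = √80.5376 = 8.9743%
Sharpe = (r̄ − rf) / σ = (7.1800 − 1.8) / 8.9743 = 5.3800 / 8.9743 = 0.5995

0.60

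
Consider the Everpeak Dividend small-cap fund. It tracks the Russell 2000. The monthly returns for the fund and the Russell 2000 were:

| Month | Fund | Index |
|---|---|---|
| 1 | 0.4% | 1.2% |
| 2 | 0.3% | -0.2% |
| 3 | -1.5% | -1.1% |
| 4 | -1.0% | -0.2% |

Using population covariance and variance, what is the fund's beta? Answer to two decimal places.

r̄p = -0.4500%,  r̄m = -0.0750%
Cov = Σ(rp − r̄p)(rm − r̄m) / 4 = 0.5338
Var(rm) = Σ(rm − r̄m)² / 4 = 0.6769
β = Cov / Var = 0.5338 / 0.6769 = 0.7886

0.79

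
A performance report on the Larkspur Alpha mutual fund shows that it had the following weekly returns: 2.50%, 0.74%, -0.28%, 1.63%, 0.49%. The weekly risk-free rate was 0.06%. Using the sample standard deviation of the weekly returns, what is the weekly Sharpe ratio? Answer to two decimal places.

μ = (2.5 + 0.74 − 0.28 + 1.63 + 0.49) / 5 = 1.0160%
Sample std dev = √[4.6117 / 4] = 1.0737%
Sharpe = (μ − rf) / σ = (1.0160 − 0.06) / 1.0737 = 0.9560 / 1.0737 = 0.8904

0.89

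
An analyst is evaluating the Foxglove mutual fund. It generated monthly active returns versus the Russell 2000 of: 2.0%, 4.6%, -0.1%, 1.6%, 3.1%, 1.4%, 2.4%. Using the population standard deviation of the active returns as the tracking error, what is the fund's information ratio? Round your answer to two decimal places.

Mean return μ = 15.00 / 7 = 2.1429%
Σ(r − μ)² = (2 − 2.1429)² + (4.6 − 2.1429)² + … = 12.9171
population σ = √(12.9171 / 7) = √1.8453 = 1.3584%
IR = μ / tracking error = 2.1429 / 1.3584 = 1.5775

1.58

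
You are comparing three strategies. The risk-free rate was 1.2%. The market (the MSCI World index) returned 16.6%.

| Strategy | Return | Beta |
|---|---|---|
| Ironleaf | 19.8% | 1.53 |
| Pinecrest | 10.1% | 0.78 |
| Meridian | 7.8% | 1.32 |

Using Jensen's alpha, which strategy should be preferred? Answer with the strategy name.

Pinecrest

Ironleaf: α = 19.8% − [1.2% + 1.53 × (16.6% − 1.2%)] = -4.962
Pinecrest: α = 10.1% − [1.2% + 0.78 × (16.6% − 1.2%)] = -3.112
Meridian: α = 7.8% − [1.2% + 1.32 × (16.6% − 1.2%)] = -13.728
Highest: Pinecrest (-3.112).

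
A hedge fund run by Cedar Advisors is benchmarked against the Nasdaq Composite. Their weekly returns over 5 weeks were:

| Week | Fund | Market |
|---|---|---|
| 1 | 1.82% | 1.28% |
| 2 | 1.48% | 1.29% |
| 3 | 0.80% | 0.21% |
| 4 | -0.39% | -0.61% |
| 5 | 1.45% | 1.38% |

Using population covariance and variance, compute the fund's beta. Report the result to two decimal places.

0.96

r̄p = 1.0320%,  r̄m = 0.7100%
Cov = Σ(rp − r̄p)(rm − r̄m) / 5 = 0.5964
Var(rm) = Σ(rm − r̄m)² / 5 = 0.6205
β = Cov / Var = 0.5964 / 0.6205 = 0.9612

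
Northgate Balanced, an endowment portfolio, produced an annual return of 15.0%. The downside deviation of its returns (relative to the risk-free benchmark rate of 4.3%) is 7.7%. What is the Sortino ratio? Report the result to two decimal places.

1.39

Sortino = (Rp − Rf) / σd = (15.0% − 4.3%) / 7.7% = 10.70% / 7.7% = 1.3896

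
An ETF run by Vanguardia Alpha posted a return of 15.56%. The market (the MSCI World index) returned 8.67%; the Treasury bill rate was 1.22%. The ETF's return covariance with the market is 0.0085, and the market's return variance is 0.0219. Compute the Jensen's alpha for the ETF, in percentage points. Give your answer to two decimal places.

11.45

β = Cov / Var = 0.0085 / 0.0219 = 0.3881
E[R] = Rf + β(Rm − Rf) = 1.22% + 0.3881 × (8.67% − 1.22%) = 4.1113%
α = Rp − E[R] = 15.56% − 4.1113% = 11.4487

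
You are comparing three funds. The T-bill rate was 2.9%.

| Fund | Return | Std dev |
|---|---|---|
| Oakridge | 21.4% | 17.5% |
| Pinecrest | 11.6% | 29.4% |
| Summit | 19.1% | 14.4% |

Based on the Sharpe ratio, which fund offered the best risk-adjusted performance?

Oakridge: Sharpe ratio = (21.4% − 2.9%) / 17.5% = 1.057
Pinecrest: Sharpe ratio = (11.6% − 2.9%) / 29.4% = 0.296
Summit: Sharpe ratio = (19.1% − 2.9%) / 14.4% = 1.125
Highest: Summit (1.125).

Summit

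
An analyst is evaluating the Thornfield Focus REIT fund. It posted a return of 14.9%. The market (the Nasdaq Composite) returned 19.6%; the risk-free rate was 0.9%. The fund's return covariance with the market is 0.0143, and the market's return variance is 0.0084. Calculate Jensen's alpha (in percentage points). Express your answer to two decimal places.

-17.83

β = Cov / Var = 0.0143 / 0.0084 = 1.7024
E[R] = Rf + β(Rm − Rf) = 0.9% + 1.7024 × (19.6% − 0.9%) = 32.7349%
α = Rp − E[R] = 14.9% − 32.7349% = -17.8349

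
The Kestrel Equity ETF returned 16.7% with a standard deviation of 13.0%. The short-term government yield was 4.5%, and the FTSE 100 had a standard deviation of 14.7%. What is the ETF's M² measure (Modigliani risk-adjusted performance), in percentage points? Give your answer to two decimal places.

Sharpe = (Rp − Rf) / σp = (16.7% − 4.5%) / 13.0% = 0.9385
M² = Rf + Sharpe × σm = 4.5% + 0.9385 × 14.7% = 18.2960%

18.30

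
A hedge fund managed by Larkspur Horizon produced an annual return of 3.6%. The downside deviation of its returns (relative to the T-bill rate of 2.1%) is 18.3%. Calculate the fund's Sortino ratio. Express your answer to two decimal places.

Sortino = (Rp − Rf) / σd = (3.6% − 2.1%) / 18.3% = 1.50% / 18.3% = 0.0820

0.08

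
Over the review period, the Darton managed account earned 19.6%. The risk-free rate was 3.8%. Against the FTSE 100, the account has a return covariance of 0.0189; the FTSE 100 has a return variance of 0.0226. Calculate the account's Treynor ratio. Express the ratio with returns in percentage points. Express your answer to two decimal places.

18.89

β = Cov / Var = 0.0189 / 0.0226 = 0.8363
Treynor = (Rp − Rf) / β = (19.6% − 3.8%) / 0.8363 = 15.80 / 0.8363 = 18.8927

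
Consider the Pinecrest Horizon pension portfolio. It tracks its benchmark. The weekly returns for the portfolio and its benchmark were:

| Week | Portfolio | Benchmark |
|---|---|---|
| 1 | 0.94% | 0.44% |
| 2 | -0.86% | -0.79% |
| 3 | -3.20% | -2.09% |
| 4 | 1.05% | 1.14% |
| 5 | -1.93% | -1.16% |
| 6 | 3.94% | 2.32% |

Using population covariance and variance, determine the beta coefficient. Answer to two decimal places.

1.54

r̄p = -0.0100%,  r̄m = -0.0233%
Cov = Σ(rp − r̄p)(rm − r̄m) / 6 = 3.3927
Var(rm) = Σ(rm − r̄m)² / 6 = 2.2017
β = Cov / Var = 3.3927 / 2.2017 = 1.5409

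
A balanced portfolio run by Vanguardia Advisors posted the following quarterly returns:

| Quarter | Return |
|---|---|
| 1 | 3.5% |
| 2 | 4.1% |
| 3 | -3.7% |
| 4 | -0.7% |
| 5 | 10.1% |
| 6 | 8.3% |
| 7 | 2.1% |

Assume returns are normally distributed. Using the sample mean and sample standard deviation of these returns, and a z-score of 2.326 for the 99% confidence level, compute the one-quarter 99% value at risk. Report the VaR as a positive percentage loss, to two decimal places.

7.78

r̄ = (3.5 + 4.1 − 3.7 − 0.7 + 10.1 + 8.3 + 2.1) / 7 = 23.70 / 7 = 3.3857%
Sample std dev = √[138.3086 / 6] = 4.8012%
VaR = −(r̄ − z·σ) = −(3.3857 − 2.326 × 4.8012) = −(-7.7819) = 7.7819%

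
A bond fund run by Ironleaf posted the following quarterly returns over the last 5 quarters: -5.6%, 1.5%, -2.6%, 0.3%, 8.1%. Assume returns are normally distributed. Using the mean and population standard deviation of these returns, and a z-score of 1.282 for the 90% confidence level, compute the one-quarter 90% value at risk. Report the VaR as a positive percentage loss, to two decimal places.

5.55

μ = (-5.6 + 1.5 − 2.6 + 0.3 + 8.1) / 5 = 0.3400%
Population std dev = √[105.4920 / 5] = 4.5933%
VaR = −(μ − z·σ) = −(0.3400 − 1.282 × 4.5933) = −(-5.5486) = 5.5486%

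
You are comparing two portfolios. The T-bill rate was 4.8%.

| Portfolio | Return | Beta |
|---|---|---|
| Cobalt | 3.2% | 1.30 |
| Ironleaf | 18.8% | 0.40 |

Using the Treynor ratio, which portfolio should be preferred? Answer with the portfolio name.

Cobalt: Treynor = (3.2% − 4.8%) / 1.30 = -1.231
Ironleaf: Treynor = (18.8% − 4.8%) / 0.40 = 35.000
Highest: Ironleaf (35.000).

Ironleaf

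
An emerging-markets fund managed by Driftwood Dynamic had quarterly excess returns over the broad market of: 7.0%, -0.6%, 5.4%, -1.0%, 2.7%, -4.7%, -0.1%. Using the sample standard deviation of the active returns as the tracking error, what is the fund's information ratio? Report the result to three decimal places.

μ = (7 − 0.6 + 5.4 − 1 + 2.7 − 4.7 − 0.1) / 7 = 8.70 / 7 = 1.2429%
Sample std dev = √[98.0971 / 6] = 4.0435%
IR = μ / tracking error = 1.2429 / 4.0435 = 0.3074

0.307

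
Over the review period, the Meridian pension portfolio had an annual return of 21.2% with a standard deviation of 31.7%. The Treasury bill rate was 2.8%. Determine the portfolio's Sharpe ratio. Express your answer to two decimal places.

Sharpe = (Rp − Rf) / σp = (21.2% − 2.8%) / 31.7% = 18.40% / 31.7% = 0.5804

0.58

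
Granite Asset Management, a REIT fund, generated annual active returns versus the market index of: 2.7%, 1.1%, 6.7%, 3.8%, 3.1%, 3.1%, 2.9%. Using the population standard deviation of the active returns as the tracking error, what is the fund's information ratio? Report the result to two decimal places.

2.13

μ = (2.7 + 1.1 + 6.7 + 3.8 + 3.1 + 3.1 + 2.9) / 7 = 23.40 / 7 = 3.3429%
Σ(r − μ)² = (2.7 − 3.3429)² + (1.1 − 3.3429)² + … = 17.2371
σ = √[17.2371 / 7] = 1.5692%
IR = μ / tracking error = 3.3429 / 1.5692 = 2.1303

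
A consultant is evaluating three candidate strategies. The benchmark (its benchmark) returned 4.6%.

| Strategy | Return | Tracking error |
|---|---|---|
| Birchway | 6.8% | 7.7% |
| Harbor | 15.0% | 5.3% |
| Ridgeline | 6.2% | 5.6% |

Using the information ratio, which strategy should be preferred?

Harbor

Birchway: IR = (6.8% − 4.6%) / 7.7% = 0.286
Harbor: IR = (15.0% − 4.6%) / 5.3% = 1.962
Ridgeline: IR = (6.2% − 4.6%) / 5.6% = 0.286
Highest: Harbor (1.962).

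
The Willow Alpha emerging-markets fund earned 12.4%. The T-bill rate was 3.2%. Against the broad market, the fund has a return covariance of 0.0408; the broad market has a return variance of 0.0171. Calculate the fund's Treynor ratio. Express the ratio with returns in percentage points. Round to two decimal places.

β = Cov / Var = 0.0408 / 0.0171 = 2.3860
Treynor = (Rp − Rf) / β = (12.4% − 3.2%) / 2.3860 = 9.20 / 2.3860 = 3.8558

3.86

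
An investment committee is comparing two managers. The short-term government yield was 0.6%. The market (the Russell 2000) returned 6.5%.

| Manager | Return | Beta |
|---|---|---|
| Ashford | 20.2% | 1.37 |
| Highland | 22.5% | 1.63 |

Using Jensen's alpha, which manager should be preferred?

Ashford: α = 20.2% − [0.6% + 1.37 × (6.5% − 0.6%)] = 11.517
Highland: α = 22.5% − [0.6% + 1.63 × (6.5% − 0.6%)] = 12.283
Highest: Highland (12.283).

Highland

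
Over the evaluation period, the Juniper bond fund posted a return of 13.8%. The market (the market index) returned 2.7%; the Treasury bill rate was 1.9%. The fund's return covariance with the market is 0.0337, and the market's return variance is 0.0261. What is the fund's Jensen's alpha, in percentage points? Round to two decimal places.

β = Cov / Var = 0.0337 / 0.0261 = 1.2912
E[R] = Rf + β(Rm − Rf) = 1.9% + 1.2912 × (2.7% − 1.9%) = 2.9330%
α = Rp − E[R] = 13.8% − 2.9330% = 10.8670

10.87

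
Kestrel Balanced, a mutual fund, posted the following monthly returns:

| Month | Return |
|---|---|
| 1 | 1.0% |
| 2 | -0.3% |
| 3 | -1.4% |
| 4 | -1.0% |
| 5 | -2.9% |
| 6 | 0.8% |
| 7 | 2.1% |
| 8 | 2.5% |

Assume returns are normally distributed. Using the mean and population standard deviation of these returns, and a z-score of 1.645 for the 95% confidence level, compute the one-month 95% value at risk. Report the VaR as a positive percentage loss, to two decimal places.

r̄ = (1 − 0.3 − 1.4 − 1 − 2.9 + 0.8 + 2.1 + 2.5) / 8 = 0.1000%
Σ(r − r̄)² = (1 − 0.1000)² + (-0.3 − 0.1000)² + (-1.4 − 0.1000)² + … = 23.6800
σ = √[23.6800 / 8] = 1.7205%
VaR = −(r̄ − z·σ) = −(0.1000 − 1.645 × 1.7205) = −(-2.7302) = 2.7302%

2.73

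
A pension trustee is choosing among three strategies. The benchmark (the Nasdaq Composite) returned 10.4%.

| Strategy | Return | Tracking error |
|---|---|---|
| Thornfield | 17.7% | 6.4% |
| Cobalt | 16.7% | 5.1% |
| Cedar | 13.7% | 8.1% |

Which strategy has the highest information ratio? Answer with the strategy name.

Cobalt

Thornfield: IR = (17.7% − 10.4%) / 6.4% = 1.141
Cobalt: IR = (16.7% − 10.4%) / 5.1% = 1.235
Cedar: IR = (13.7% − 10.4%) / 8.1% = 0.407
Highest: Cobalt (1.235).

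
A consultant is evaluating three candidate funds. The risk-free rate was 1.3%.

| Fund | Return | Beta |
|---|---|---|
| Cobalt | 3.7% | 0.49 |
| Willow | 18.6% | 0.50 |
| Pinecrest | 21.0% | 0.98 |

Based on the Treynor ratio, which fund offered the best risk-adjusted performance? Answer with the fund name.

Willow

Cobalt: Treynor = (3.7% − 1.3%) / 0.49 = 4.898
Willow: Treynor = (18.6% − 1.3%) / 0.50 = 34.600
Pinecrest: Treynor = (21.0% − 1.3%) / 0.98 = 20.102
Highest: Willow (34.600).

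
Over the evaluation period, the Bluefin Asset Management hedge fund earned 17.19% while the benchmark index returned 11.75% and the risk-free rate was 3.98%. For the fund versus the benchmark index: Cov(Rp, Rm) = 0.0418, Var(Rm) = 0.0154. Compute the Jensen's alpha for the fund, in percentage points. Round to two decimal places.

-7.88

β = Cov / Var = 0.0418 / 0.0154 = 2.7143
E[R] = Rf + β(Rm − Rf) = 3.98% + 2.7143 × (11.75% − 3.98%) = 25.0701%
α = Rp − E[R] = 17.19% − 25.0701% = -7.8801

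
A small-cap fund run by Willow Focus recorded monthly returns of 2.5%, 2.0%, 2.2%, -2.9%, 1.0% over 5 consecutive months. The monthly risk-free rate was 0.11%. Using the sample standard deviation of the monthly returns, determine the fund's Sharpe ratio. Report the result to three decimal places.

r̄ = (2.5 + 2 + 2.2 − 2.9 + 1) / 5 = 4.80 / 5 = 0.9600%
Sample std dev = √[19.8920 / 4] = 2.2300%
Sharpe = (r̄ − rf) / σ = (0.9600 − 0.11) / 2.2300 = 0.8500 / 2.2300 = 0.3812

0.381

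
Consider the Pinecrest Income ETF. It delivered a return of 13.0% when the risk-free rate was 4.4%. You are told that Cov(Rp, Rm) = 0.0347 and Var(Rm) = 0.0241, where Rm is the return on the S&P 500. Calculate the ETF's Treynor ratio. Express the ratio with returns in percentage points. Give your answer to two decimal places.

β = Cov / Var = 0.0347 / 0.0241 = 1.4398
Treynor = (Rp − Rf) / β = (13.0% − 4.4%) / 1.4398 = 8.60 / 1.4398 = 5.9731

5.97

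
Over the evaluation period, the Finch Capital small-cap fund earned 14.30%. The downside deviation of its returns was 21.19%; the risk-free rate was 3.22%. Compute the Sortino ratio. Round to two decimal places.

Sortino = (Rp − Rf) / σd = (14.30% − 3.22%) / 21.19% = 11.08% / 21.19% = 0.5229

0.52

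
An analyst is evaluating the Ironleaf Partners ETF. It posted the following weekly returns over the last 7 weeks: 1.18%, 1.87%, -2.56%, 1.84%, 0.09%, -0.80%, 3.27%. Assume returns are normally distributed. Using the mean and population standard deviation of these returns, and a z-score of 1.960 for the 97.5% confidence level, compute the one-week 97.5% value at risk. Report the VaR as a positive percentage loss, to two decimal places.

Mean return r̄ = 4.890 / 7 = 0.6986%
Σ(r − r̄)² = 22.7535; population σ = √(22.7535/7) = 1.8029%
VaR = −(r̄ − z·σ) = −(0.6986 − 1.960 × 1.8029) = −(-2.8351) = 2.8351%

2.84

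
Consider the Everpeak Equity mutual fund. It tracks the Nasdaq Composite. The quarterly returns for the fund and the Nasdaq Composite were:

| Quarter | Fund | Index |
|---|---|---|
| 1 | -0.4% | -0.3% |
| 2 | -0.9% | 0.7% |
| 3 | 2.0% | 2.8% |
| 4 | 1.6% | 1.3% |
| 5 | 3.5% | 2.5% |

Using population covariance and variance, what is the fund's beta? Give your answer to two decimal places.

r̄p = 1.1600%,  r̄m = 1.4000%
Cov = Σ(rp − r̄p)(rm − r̄m) / 5 = 1.5600
Var(rm) = Σ(rm − r̄m)² / 5 = 1.3120
β = Cov / Var = 1.5600 / 1.3120 = 1.1890

1.19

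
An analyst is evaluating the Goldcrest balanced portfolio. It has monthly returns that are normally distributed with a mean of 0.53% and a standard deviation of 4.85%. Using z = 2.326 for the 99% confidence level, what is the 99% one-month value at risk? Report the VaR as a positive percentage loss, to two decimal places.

10.75

VaR (as % loss) = −(μ − z·σ) = −(0.53% − 2.326 × 4.85%) = −(-10.7511%) = 10.7511%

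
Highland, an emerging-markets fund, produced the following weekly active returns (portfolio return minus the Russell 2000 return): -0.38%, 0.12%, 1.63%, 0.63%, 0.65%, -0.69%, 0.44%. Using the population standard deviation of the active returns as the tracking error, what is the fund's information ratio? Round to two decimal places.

0.49

Mean return r̄ = 2.400 / 7 = 0.3429%
Population std dev = √[3.4819 / 7] = 0.7053%
IR = r̄ / tracking error = 0.3429 / 0.7053 = 0.4862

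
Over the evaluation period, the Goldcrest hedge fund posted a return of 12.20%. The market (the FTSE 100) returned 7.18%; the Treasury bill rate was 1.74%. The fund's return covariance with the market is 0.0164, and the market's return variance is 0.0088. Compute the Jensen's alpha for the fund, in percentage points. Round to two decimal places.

0.32

β = Cov / Var = 0.0164 / 0.0088 = 1.8636
E[R] = Rf + β(Rm − Rf) = 1.74% + 1.8636 × (7.18% − 1.74%) = 11.8780%
α = Rp − E[R] = 12.20% − 11.8780% = 0.3220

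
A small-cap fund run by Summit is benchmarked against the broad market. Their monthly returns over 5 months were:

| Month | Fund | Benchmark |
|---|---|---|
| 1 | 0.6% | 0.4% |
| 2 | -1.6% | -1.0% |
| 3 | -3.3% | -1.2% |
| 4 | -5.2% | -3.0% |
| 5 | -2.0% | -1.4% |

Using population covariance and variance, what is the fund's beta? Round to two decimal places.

r̄p = -2.3000%,  r̄m = -1.2400%
Cov = Σ(rp − r̄p)(rm − r̄m) / 5 = 1.9880
Var(rm) = Σ(rm − r̄m)² / 5 = 1.1744
β = Cov / Var = 1.9880 / 1.1744 = 1.6928

1.69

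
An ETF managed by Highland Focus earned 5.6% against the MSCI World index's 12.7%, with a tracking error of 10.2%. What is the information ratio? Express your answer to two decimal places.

IR = (Rp − Rb) / TE = (5.6% − 12.7%) / 10.2% = -7.10% / 10.2% = -0.6961

-0.70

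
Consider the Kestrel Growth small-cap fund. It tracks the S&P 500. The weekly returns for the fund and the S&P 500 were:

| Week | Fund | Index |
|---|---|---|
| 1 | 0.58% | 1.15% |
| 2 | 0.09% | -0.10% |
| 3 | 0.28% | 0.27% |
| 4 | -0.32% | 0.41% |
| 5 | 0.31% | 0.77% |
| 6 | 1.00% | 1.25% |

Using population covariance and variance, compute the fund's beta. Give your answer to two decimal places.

r̄p = 0.3233%,  r̄m = 0.6250%
Cov = Σ(rp − r̄p)(rm − r̄m) / 6 = 0.1464
Var(rm) = Σ(rm − r̄m)² / 6 = 0.2309
β = Cov / Var = 0.1464 / 0.2309 = 0.6340

0.63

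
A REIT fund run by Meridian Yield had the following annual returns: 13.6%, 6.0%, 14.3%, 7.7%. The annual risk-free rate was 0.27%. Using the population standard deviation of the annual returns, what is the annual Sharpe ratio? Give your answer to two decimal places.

2.81

Mean return r̄ = 41.60 / 4 = 10.4000%
Population std dev = √[52.1000 / 4] = 3.6090%
Sharpe = (r̄ − rf) / σ = (10.4000 − 0.27) / 3.6090 = 10.1300 / 3.6090 = 2.8069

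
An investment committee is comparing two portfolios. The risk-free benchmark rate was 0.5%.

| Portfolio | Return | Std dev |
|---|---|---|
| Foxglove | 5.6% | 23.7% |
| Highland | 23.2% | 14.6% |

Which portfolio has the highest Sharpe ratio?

Foxglove: Sharpe ratio = (5.6% − 0.5%) / 23.7% = 0.215
Highland: Sharpe ratio = (23.2% − 0.5%) / 14.6% = 1.555
Highest: Highland (1.555).

Highland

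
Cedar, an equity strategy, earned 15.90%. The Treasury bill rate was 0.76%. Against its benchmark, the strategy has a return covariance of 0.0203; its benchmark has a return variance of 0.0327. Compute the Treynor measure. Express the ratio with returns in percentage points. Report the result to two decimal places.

β = Cov / Var = 0.0203 / 0.0327 = 0.6208
Treynor = (Rp − Rf) / β = (15.90% − 0.76%) / 0.6208 = 15.14 / 0.6208 = 24.3879

24.39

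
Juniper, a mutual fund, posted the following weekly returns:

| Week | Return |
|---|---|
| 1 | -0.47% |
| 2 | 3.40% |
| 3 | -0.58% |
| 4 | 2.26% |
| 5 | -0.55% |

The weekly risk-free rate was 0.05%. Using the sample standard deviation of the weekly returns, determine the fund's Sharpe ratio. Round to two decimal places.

μ = (-0.47 + 3.4 − 0.58 + 2.26 − 0.55) / 5 = 0.8120%
Σ(r − μ)² = (-0.47 − 0.8120)² + (3.4 − 0.8120)² + (-0.58 − 0.8120)² + … = 14.2307
σ = √[14.2307 / 4] = 1.8862%
Sharpe = (μ − rf) / σ = (0.8120 − 0.05) / 1.8862 = 0.7620 / 1.8862 = 0.4040

0.40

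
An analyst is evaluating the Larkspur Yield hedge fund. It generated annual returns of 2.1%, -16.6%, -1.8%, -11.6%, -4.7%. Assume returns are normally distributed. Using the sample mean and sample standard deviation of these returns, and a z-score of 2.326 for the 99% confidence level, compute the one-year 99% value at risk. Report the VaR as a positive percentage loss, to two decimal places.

24.05

Mean return r̄ = -32.60 / 5 = -6.5200%
Σ(r − r̄)² = 227.3080; sample σ = √(227.3080/4) = 7.5384%
VaR = −(r̄ − z·σ) = −(-6.5200 − 2.326 × 7.5384) = −(-24.0543) = 24.0543%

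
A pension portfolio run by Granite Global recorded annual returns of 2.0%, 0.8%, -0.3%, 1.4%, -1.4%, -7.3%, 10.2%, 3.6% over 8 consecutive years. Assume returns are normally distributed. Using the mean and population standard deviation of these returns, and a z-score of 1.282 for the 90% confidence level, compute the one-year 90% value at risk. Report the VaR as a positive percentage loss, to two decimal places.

4.76

Mean return r̄ = 9.00 / 8 = 1.1250%
Population std dev = √[168.8150 / 8] = 4.5937%
VaR = −(r̄ − z·σ) = −(1.1250 − 1.282 × 4.5937) = −(-4.7641) = 4.7641%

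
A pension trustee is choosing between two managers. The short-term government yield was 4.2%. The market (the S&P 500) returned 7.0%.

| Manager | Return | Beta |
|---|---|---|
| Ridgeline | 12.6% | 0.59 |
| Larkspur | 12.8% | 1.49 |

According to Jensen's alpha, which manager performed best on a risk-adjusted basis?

Ridgeline

Ridgeline: α = 12.6% − [4.2% + 0.59 × (7.0% − 4.2%)] = 6.748
Larkspur: α = 12.8% − [4.2% + 1.49 × (7.0% − 4.2%)] = 4.428
Highest: Ridgeline (6.748).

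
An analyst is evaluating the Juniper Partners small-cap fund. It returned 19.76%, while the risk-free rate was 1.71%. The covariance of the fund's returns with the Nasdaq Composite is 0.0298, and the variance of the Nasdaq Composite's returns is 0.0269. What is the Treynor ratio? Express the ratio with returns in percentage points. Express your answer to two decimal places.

16.29

β = Cov / Var = 0.0298 / 0.0269 = 1.1078
Treynor = (Rp − Rf) / β = (19.76% − 1.71%) / 1.1078 = 18.05 / 1.1078 = 16.2936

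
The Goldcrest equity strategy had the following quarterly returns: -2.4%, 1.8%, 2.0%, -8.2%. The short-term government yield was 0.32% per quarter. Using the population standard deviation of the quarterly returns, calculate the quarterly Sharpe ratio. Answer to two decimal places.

-0.49

μ = (-2.4 + 1.8 + 2 − 8.2) / 4 = -1.7000%
Population std dev = √[68.6800 / 4] = 4.1437%
Sharpe = (μ − rf) / σ = (-1.7000 − 0.32) / 4.1437 = -2.0200 / 4.1437 = -0.4875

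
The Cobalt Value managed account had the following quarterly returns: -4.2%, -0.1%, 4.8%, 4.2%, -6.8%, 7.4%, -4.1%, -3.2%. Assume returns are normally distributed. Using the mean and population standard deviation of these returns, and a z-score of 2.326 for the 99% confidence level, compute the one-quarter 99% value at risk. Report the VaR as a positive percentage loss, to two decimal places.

11.46

Mean return r̄ = -2.00 / 8 = -0.2500%
Population std dev = √[185.8800 / 8] = 4.8203%
VaR = −(r̄ − z·σ) = −(-0.2500 − 2.326 × 4.8203) = −(-11.4620) = 11.4620%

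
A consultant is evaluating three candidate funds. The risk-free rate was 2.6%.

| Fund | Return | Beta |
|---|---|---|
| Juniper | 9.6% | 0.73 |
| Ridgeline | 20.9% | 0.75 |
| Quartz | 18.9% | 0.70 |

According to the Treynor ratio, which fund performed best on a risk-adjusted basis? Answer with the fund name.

Juniper: Treynor = (9.6% − 2.6%) / 0.73 = 9.589
Ridgeline: Treynor = (20.9% − 2.6%) / 0.75 = 24.400
Quartz: Treynor = (18.9% − 2.6%) / 0.70 = 23.286
Highest: Ridgeline (24.400).

Ridgeline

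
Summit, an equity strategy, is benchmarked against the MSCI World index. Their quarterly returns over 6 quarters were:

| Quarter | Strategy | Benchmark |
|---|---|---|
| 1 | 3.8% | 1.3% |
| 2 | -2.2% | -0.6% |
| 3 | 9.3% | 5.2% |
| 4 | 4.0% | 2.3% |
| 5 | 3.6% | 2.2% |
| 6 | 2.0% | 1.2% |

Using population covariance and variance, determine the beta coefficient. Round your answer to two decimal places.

1.89

r̄p = 3.4167%,  r̄m = 1.9333%
Cov = Σ(rp − r̄p)(rm − r̄m) / 6 = 5.7511
Var(rm) = Σ(rm − r̄m)² / 6 = 3.0389
β = Cov / Var = 5.7511 / 3.0389 = 1.8925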